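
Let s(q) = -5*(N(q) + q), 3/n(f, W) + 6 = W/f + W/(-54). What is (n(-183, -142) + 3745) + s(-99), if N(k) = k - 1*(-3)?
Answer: 20163619/4273 ≈ 4718.8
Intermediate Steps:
n(f, W) = 3/(-6 - W/54 + W/f) (n(f, W) = 3/(-6 + (W/f + W/(-54))) = 3/(-6 + (W/f + W*(-1/54))) = 3/(-6 + (W/f - W/54)) = 3/(-6 + (-W/54 + W/f)) = 3/(-6 - W/54 + W/f))
N(k) = 3 + k (N(k) = k + 3 = 3 + k)
s(q) = -15 - 10*q (s(q) = -5*((3 + q) + q) = -5*(3 + 2*q) = -15 - 10*q)
(n(-183, -142) + 3745) + s(-99) = (-162*(-183)/(-54*(-142) + 324*(-183) - 142*(-183)) + 3745) + (-15 - 10*(-99)) = (-162*(-183)/(7668 - 59292 + 25986) + 3745) + (-15 + 990) = (-162*(-183)/(-25638) + 3745) + 975 = (-162*(-183)*(-1/25638) + 3745) + 975 = (-4941/4273 + 3745) + 975 = 15997444/4273 + 975 = 20163619/4273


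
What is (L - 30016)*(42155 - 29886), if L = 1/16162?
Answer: -5951919992979/16162 ≈ -3.6827e+8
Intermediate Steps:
L = 1/16162 ≈ 6.1874e-5
(L - 30016)*(42155 - 29886) = (1/16162 - 30016)*(42155 - 29886) = -485118591/16162*12269 = -5951919992979/16162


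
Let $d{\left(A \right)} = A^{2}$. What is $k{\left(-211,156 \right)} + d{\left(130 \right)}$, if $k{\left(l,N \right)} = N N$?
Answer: $41236$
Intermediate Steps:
$k{\left(l,N \right)} = N^{2}$
$k{\left(-211,156 \right)} + d{\left(130 \right)} = 156^{2} + 130^{2} = 24336 + 16900 = 41236$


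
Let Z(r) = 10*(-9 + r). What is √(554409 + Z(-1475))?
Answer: √539569 ≈ 734.55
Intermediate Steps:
Z(r) = -90 + 10*r
√(554409 + Z(-1475)) = √(554409 + (-90 + 10*(-1475))) = √(554409 + (-90 - 14750)) = √(554409 - 14840) = √539569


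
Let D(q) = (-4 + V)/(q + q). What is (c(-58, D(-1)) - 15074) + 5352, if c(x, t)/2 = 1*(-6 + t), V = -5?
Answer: -9725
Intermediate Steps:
D(q) = -9/(2*q) (D(q) = (-4 - 5)/(q + q) = -9*1/(2*q) = -9/(2*q))
c(x, t) = -12 + 2*t (c(x, t) = 2*(1*(-6 + t)) = 2*(-6 + t) = -12 + 2*t)
(c(-58, D(-1)) - 15074) + 5352 = ((-12 + 2*(-9/2/(-1))) - 15074) + 5352 = ((-12 + 2*(-9/2*(-1))) - 15074) + 5352 = ((-12 + 2*(9/2)) - 15074) + 5352 = ((-12 + 9) - 15074) + 5352 = (-3 - 15074) + 5352 = -15077 + 5352 = -9725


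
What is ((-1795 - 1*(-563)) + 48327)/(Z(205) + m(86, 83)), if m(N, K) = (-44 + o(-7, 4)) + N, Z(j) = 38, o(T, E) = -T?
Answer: 47095/87 ≈ 541.32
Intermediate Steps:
m(N, K) = -37 + N (m(N, K) = (-44 - 1*(-7)) + N = (-44 + 7) + N = -37 + N)
((-1795 - 1*(-563)) + 48327)/(Z(205) + m(86, 83)) = ((-1795 - 1*(-563)) + 48327)/(38 + (-37 + 86)) = ((-1795 + 563) + 48327)/(38 + 49) = (-1232 + 48327)/87 = 47095*(1/87) = 47095/87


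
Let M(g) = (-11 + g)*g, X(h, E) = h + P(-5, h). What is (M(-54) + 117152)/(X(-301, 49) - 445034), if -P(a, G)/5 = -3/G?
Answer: -18159631/67022925 ≈ -0.27095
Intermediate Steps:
P(a, G) = 15/G (P(a, G) = -(-15)/G = 15/G)
X(h, E) = h + 15/h
M(g) = g*(-11 + g)
(M(-54) + 117152)/(X(-301, 49) - 445034) = (-54*(-11 - 54) + 117152)/((-301 + 15/(-301)) - 445034) = (-54*(-65) + 117152)/((-301 + 15*(-1/301)) - 445034) = (3510 + 117152)/((-301 - 15/301) - 445034) = 120662/(-90616/301 - 445034) = 120662/(-134045850/301) = 120662*(-301/134045850) = -18159631/67022925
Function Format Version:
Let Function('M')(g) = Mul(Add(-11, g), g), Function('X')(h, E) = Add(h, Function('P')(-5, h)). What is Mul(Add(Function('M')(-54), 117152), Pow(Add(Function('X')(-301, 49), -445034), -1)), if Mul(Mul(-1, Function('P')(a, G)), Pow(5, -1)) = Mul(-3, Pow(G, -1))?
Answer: Rational(-18159631, 67022925) ≈ -0.27095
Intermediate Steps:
Function('P')(a, G) = Mul(15, Pow(G, -1)) (Function('P')(a, G) = Mul(-5, Mul(-3, Pow(G, -1))) = Mul(15, Pow(G, -1)))
Function('X')(h, E) = Add(h, Mul(15, Pow(h, -1)))
Function('M')(g) = Mul(g, Add(-11, g))
Mul(Add(Function('M')(-54), 117152), Pow(Add(Function('X')(-301, 49), -445034), -1)) = Mul(Add(Mul(-54, Add(-11, -54)), 117152), Pow(Add(Add(-301, Mul(15, Pow(-301, -1))), -445034), -1)) = Mul(Add(Mul(-54, -65), 117152), Pow(Add(Add(-301, Mul(15, Rational(-1, 301))), -445034), -1)) = Mul(Add(3510, 117152), Pow(Add(Add(-301, Rational(-15, 301)), -445034), -1)) = Mul(120662, Pow(Add(Rational(-90616, 301), -445034), -1)) = Mul(120662, Pow(Rational(-134045850, 301), -1)) = Mul(120662, Rational(-301, 134045850)) = Rational(-18159631, 67022925)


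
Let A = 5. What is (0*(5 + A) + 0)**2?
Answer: 0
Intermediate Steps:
(0*(5 + A) + 0)**2 = (0*(5 + 5) + 0)**2 = (0*10 + 0)**2 = (0 + 0)**2 = 0**2 = 0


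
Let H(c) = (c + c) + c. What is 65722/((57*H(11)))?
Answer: 65722/1881 ≈ 34.940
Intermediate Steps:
H(c) = 3*c (H(c) = 2*c + c = 3*c)
65722/((57*H(11))) = 65722/((57*(3*11))) = 65722/((57*33)) = 65722/1881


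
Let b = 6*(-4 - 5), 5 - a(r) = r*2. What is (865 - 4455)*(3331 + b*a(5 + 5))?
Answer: -14866190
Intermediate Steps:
a(r) = 5 - 2*r (a(r) = 5 - r*2 = 5 - 2*r)
b = -54 (b = 6*(-9) = -54)
(865 - 4455)*(3331 + b*a(5 + 5)) = (865 - 4455)*(3331 - 54*(5 - 2*(5 + 5))) = -3590*(3331 - 54*(5 - 2*10)) = -3590*(3331 - 54*(5 - 20)) = -3590*(3331 - 54*(-15)) = -3590*(3331 + 810) = -3590*4141 = -14866190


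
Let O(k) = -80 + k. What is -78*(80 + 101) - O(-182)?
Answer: -13856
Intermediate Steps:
-78*(80 + 101) - O(-182) = -78*(80 + 101) - (-80 - 182) = -78*181 - 1*(-262) = -14118 + 262 = -13856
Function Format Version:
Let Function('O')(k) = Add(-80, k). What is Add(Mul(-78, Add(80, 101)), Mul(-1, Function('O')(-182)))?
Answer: -13856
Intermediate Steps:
Add(Mul(-78, Add(80, 101)), Mul(-1, Function('O')(-182))) = Add(Mul(-78, Add(80, 101)), Mul(-1, Add(-80, -182))) = Add(Mul(-78, 181), Mul(-1, -262)) = Add(-14118, 262) = -13856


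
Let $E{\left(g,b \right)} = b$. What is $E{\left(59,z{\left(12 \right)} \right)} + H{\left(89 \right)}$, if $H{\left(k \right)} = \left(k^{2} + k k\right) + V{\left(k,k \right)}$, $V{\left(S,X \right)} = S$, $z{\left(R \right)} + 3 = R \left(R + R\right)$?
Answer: $16216$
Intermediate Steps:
$z{\left(R \right)} = -3 + 2 R^{2}$ ($z{\left(R \right)} = -3 + R \left(R + R\right) = -3 + R 2 R = -3 + 2 R^{2}$)
$H{\left(k \right)} = k + 2 k^{2}$ ($H{\left(k \right)} = \left(k^{2} + k k\right) + k = \left(k^{2} + k^{2}\right) + k = 2 k^{2} + k = k + 2 k^{2}$)
$E{\left(59,z{\left(12 \right)} \right)} + H{\left(89 \right)} = \left(-3 + 2 \cdot 12^{2}\right) + 89 \left(1 + 2 \cdot 89\right) = \left(-3 + 2 \cdot 144\right) + 89 \left(1 + 178\right) = \left(-3 + 288\right) + 89 \cdot 179 = 285 + 15931 = 16216$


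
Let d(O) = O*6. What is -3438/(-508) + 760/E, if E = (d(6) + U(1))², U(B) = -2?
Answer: 545051/73406 ≈ 7.4252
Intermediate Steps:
d(O) = 6*O
E = 1156 (E = (6*6 - 2)² = (36 - 2)² = 34² = 1156)
-3438/(-508) + 760/E = -3438/(-508) + 760/1156 = -3438*(-1/508) + 760*(1/1156) = 1719/254 + 190/289 = 545051/73406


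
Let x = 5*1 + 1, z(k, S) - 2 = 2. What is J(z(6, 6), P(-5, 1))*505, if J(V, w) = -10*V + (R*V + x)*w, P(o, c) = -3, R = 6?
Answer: -65650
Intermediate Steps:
z(k, S) = 4 (z(k, S) = 2 + 2 = 4)
x = 6 (x = 5 + 1 = 6)
J(V, w) = -10*V + w*(6 + 6*V) (J(V, w) = -10*V + (6*V + 6)*w = -10*V + (6 + 6*V)*w = -10*V + w*(6 + 6*V))
J(z(6, 6), P(-5, 1))*505 = (-10*4 + 6*(-3) + 6*4*(-3))*505 = (-40 - 18 - 72)*505 = -130*505 = -65650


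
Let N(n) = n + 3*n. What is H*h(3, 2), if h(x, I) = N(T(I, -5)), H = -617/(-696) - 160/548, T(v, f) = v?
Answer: 56689/11919 ≈ 4.7562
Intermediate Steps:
N(n) = 4*n
H = 56689/95352 (H = -617*(-1/696) - 160*1/548 = 617/696 - 40/137 = 56689/95352 ≈ 0.59452)
h(x, I) = 4*I
H*h(3, 2) = 56689*(4*2)/95352 = (56689/95352)*8 = 56689/11919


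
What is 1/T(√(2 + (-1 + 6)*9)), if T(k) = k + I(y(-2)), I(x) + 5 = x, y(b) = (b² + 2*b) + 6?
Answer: -1/46 + √47/46 ≈ 0.12730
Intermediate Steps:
y(b) = 6 + b² + 2*b
I(x) = -5 + x
T(k) = 1 + k (T(k) = k + (-5 + (6 + (-2)² + 2*(-2))) = k + (-5 + (6 + 4 - 4)) = k + (-5 + 6) = k + 1 = 1 + k)
1/T(√(2 + (-1 + 6)*9)) = 1/(1 + √(2 + (-1 + 6)*9)) = 1/(1 + √(2 + 5*9)) = 1/(1 + √(2 + 45)) = 1/(1 + √47)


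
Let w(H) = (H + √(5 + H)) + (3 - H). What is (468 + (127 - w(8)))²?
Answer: (592 - √13)² ≈ 3.4621e+5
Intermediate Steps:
w(H) = 3 + √(5 + H)
(468 + (127 - w(8)))² = (468 + (127 - (3 + √(5 + 8))))² = (468 + (127 - (3 + √13)))² = (468 + (127 + (-3 - √13)))² = (468 + (124 - √13))² = (592 - √13)²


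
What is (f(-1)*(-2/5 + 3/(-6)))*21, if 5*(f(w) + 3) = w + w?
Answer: 3213/50 ≈ 64.260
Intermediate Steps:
f(w) = -3 + 2*w/5 (f(w) = -3 + (w + w)/5 = -3 + (2*w)/5 = -3 + 2*w/5)
(f(-1)*(-2/5 + 3/(-6)))*21 = ((-3 + (2/5)*(-1))*(-2/5 + 3/(-6)))*21 = ((-3 - 2/5)*(-2*1/5 + 3*(-1/6)))*21 = -17*(-2/5 - 1/2)/5*21 = -17/5*(-9/10)*21 = (153/50)*21 = 3213/50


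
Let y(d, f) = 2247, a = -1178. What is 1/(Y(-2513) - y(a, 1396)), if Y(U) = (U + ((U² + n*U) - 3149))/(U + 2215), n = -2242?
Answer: -298/12613259 ≈ -2.3626e-5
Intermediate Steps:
Y(U) = (-3149 + U² - 2241*U)/(2215 + U) (Y(U) = (U + ((U² - 2242*U) - 3149))/(U + 2215) = (U + (-3149 + U² - 2242*U))/(2215 + U) = (-3149 + U² - 2241*U)/(2215 + U))
1/(Y(-2513) - y(a, 1396)) = 1/((-3149 + (-2513)² - 2241*(-2513))/(2215 - 2513) - 1*2247) = 1/((-3149 + 6315169 + 5631633)/(-298) - 2247) = 1/(-1/298*11943653 - 2247) = 1/(-11943653/298 - 2247) = 1/(-12613259/298) = -298/12613259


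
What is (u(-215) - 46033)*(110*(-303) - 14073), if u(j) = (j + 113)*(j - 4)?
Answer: 1123214085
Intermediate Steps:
u(j) = (-4 + j)*(113 + j) (u(j) = (113 + j)*(-4 + j) = (-4 + j)*(113 + j))
(u(-215) - 46033)*(110*(-303) - 14073) = ((-452 + (-215)**2 + 109*(-215)) - 46033)*(110*(-303) - 14073) = ((-452 + 46225 - 23435) - 46033)*(-33330 - 14073) = (22338 - 46033)*(-47403) = -23695*(-47403) = 1123214085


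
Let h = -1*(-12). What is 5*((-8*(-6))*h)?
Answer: 2880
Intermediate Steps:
h = 12
5*((-8*(-6))*h) = 5*(-8*(-6)*12) = 5*(48*12) = 5*576 = 2880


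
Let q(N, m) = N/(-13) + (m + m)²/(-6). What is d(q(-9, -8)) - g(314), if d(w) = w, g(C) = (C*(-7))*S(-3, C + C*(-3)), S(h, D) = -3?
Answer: -258803/39 ≈ -6636.0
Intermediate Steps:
g(C) = 21*C (g(C) = (C*(-7))*(-3) = -7*C*(-3) = 21*C)
q(N, m) = -2*m²/3 - N/13 (q(N, m) = N*(-1/13) + (2*m)²*(-⅙) = -N/13 + (4*m²)*(-⅙) = -N/13 - 2*m²/3 = -2*m²/3 - N/13)
d(q(-9, -8)) - g(314) = (-⅔*(-8)² - 1/13*(-9)) - 21*314 = (-⅔*64 + 9/13) - 1*6594 = (-128/3 + 9/13) - 6594 = -1637/39 - 6594 = -258803/39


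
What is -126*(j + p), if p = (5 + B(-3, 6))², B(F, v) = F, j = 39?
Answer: -5418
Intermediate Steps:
p = 4 (p = (5 - 3)² = 2² = 4)
-126*(j + p) = -126*(39 + 4) = -126*43 = -5418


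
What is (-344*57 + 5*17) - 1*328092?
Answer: -347615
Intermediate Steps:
(-344*57 + 5*17) - 1*328092 = (-19608 + 85) - 328092 = -19523 - 328092 = -347615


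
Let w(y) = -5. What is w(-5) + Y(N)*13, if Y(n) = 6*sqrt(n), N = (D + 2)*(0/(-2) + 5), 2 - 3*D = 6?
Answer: -5 + 26*sqrt(30) ≈ 137.41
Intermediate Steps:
D = -4/3 (D = 2/3 - 1/3*6 = 2/3 - 2 = -4/3 ≈ -1.3333)
N = 10/3 (N = (-4/3 + 2)*(0/(-2) + 5) = 2*(0*(-1/2) + 5)/3 = 2*(0 + 5)/3 = (2/3)*5 = 10/3 ≈ 3.3333)
w(-5) + Y(N)*13 = -5 + (6*sqrt(10/3))*13 = -5 + (6*(sqrt(30)/3))*13 = -5 + (2*sqrt(30))*13 = -5 + 26*sqrt(30)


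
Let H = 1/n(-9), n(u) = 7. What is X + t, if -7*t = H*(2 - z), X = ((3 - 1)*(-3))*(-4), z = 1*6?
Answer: 1180/49 ≈ 24.082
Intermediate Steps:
z = 6
H = 1/7 ≈ 0.14286
X = 24 (X = (2*(-3))*(-4) = -6*(-4) = 24)
t = 4/49 (t = -(2 - 1*6)/49 = -(2 - 6)/49 = -(-4)/49 = -1/7*(-4/7) = 4/49 ≈ 0.081633)
X + t = 24 + 4/49 = 1180/49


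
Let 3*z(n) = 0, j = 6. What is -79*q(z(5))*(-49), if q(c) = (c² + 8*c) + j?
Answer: 23226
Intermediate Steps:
z(n) = 0 (z(n) = (⅓)*0 = 0)
q(c) = 6 + c² + 8*c (q(c) = (c² + 8*c) + 6 = 6 + c² + 8*c)
-79*q(z(5))*(-49) = -79*(6 + 0² + 8*0)*(-49) = -79*(6 + 0 + 0)*(-49) = -79*6*(-49) = -474*(-49) = 23226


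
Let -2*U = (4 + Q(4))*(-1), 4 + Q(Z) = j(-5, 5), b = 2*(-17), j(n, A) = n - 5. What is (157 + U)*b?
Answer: -5168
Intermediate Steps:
j(n, A) = -5 + n
b = -34
Q(Z) = -14 (Q(Z) = -4 + (-5 - 5) = -4 - 10 = -14)
U = -5 (U = -(4 - 14)*(-1)/2 = -(-5)*(-1) = -1/2*10 = -5)
(157 + U)*b = (157 - 5)*(-34) = 152*(-34) = -5168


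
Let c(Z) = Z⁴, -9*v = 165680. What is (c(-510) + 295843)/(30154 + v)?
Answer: 608870752587/105706 ≈ 5.7600e+6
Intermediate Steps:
v = -165680/9 (v = -⅑*165680 = -165680/9 ≈ -18409.)
(c(-510) + 295843)/(30154 + v) = ((-510)⁴ + 295843)/(30154 - 165680/9) = (67652010000 + 295843)/(105706/9) = 67652305843*(9/105706) = 608870752587/105706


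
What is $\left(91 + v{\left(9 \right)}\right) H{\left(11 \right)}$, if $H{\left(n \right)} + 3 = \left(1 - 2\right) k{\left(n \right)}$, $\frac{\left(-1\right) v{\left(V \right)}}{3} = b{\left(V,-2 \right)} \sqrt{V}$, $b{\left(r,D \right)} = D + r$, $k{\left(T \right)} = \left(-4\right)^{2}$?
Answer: $-532$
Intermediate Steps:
$k{\left(T \right)} = 16$
$v{\left(V \right)} = - 3 \sqrt{V} \left(-2 + V\right)$ ($v{\left(V \right)} = - 3 \left(-2 + V\right) \sqrt{V} = - 3 \sqrt{V} \left(-2 + V\right)$)
$H{\left(n \right)} = -19$ ($H{\left(n \right)} = -3 + \left(1 - 2\right) 16 = -3 - 16 = -19$)
$\left(91 + v{\left(9 \right)}\right) H{\left(11 \right)} = \left(91 + 3 \sqrt{9} \left(2 - 9\right)\right) \left(-19\right) = \left(91 + 3 \cdot 3 \left(2 - 9\right)\right) \left(-19\right) = \left(91 + 3 \cdot 3 \left(-7\right)\right) \left(-19\right) = \left(91 - 63\right) \left(-19\right) = 28 \left(-19\right) = -532$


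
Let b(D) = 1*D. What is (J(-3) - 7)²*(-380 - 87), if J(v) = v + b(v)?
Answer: -78923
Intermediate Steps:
b(D) = D
J(v) = 2*v (J(v) = v + v = 2*v)
(J(-3) - 7)²*(-380 - 87) = (2*(-3) - 7)²*(-380 - 87) = (-6 - 7)²*(-467) = (-13)²*(-467) = 169*(-467) = -78923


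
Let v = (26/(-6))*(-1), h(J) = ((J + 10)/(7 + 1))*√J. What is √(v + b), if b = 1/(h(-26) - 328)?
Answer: √6*√((4261 + 26*I*√26)/(164 + I*√26))/6 ≈ 2.0809 + 2.2754e-5*I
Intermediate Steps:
h(J) = √J*(5/4 + J/8) (h(J) = ((10 + J)/8)*√J = ((10 + J)*(⅛))*√J = (5/4 + J/8)*√J = √J*(5/4 + J/8))
v = 13/3 (v = (26*(-⅙))*(-1) = -13/3*(-1) = 13/3 ≈ 4.3333)
b = 1/(-328 - 2*I*√26) (b = 1/(√(-26)*(10 - 26)/8 - 328) = 1/((⅛)*(I*√26)*(-16) - 328) = 1/(-2*I*√26 - 328) = 1/(-328 - 2*I*√26) ≈ -0.0030458 + 9.47e-5*I)
√(v + b) = √(13/3 + I/(2*(√26 - 164*I)))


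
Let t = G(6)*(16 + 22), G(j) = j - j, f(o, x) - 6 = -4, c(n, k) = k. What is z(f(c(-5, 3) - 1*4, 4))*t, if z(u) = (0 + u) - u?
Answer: 0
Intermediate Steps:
f(o, x) = 2 (f(o, x) = 6 - 4 = 2)
z(u) = 0 (z(u) = u - u = 0)
G(j) = 0
t = 0 (t = 0*(16 + 22) = 0*38 = 0)
z(f(c(-5, 3) - 1*4, 4))*t = 0*0 = 0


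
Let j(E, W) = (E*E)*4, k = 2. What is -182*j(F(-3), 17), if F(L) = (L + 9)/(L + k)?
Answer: -26208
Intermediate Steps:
F(L) = (9 + L)/(2 + L) (F(L) = (L + 9)/(L + 2) = (9 + L)/(2 + L))
j(E, W) = 4*E**2 (j(E, W) = E**2*4 = 4*E**2)
-182*j(F(-3), 17) = -728*((9 - 3)/(2 - 3))**2 = -728*(6/(-1))**2 = -728*(-1*6)**2 = -728*(-6)**2 = -728*36 = -182*144 = -26208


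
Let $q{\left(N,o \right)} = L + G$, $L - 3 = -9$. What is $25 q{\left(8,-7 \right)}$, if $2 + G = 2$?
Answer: $-150$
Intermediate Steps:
$L = -6$ ($L = 3 - 9 = -6$)
$G = 0$ ($G = -2 + 2 = 0$)
$q{\left(N,o \right)} = -6$ ($q{\left(N,o \right)} = -6 + 0 = -6$)
$25 q{\left(8,-7 \right)} = 25 \left(-6\right) = -150$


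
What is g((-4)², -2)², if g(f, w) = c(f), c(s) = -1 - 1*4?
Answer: 25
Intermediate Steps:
c(s) = -5 (c(s) = -1 - 4 = -5)
g(f, w) = -5
g((-4)², -2)² = (-5)² = 25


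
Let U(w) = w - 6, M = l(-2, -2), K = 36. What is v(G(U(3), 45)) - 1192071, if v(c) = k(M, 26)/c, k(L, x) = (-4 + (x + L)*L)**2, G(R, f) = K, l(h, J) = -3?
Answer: -42909227/36 ≈ -1.1919e+6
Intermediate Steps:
M = -3
U(w) = -6 + w
G(R, f) = 36
k(L, x) = (-4 + L*(L + x))**2 (k(L, x) = (-4 + (L + x)*L)**2 = (-4 + L*(L + x))**2)
v(c) = 5329/c (v(c) = (-4 + (-3)**2 - 3*26)**2/c = (-4 + 9 - 78)**2/c = (-73)**2/c = 5329/c)
v(G(U(3), 45)) - 1192071 = 5329/36 - 1192071 = -42909227/36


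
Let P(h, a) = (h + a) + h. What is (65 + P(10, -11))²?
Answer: 5476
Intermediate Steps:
P(h, a) = a + 2*h (P(h, a) = (a + h) + h = a + 2*h)
(65 + P(10, -11))² = (65 + (-11 + 2*10))² = (65 + (-11 + 20))² = (65 + 9)² = 74² = 5476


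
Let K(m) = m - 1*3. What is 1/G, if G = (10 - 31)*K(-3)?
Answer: 1/126 ≈ 0.0079365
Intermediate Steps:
K(m) = -3 + m (K(m) = m - 3 = -3 + m)
G = 126 (G = (10 - 31)*(-3 - 3) = -21*(-6) = 126)
1/G = 1/126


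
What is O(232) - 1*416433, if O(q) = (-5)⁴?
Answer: -415808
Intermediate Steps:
O(q) = 625
O(232) - 1*416433 = 625 - 1*416433 = 625 - 416433 = -415808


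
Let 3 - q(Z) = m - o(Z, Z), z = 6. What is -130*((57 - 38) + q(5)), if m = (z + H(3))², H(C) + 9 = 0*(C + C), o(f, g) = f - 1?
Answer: -2210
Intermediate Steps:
o(f, g) = -1 + f
H(C) = -9 (H(C) = -9 + 0*(C + C) = -9 + 0*(2*C) = -9 + 0 = -9)
m = 9 (m = (6 - 9)² = (-3)² = 9)
q(Z) = -7 + Z (q(Z) = 3 - (9 - (-1 + Z)) = 3 - (9 + (1 - Z)) = 3 - (10 - Z) = 3 + (-10 + Z) = -7 + Z)
-130*((57 - 38) + q(5)) = -130*((57 - 38) + (-7 + 5)) = -130*(19 - 2) = -130*17 = -2210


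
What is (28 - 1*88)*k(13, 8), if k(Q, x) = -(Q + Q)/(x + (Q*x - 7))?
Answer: 104/7 ≈ 14.857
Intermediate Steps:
k(Q, x) = -2*Q/(-7 + x + Q*x) (k(Q, x) = -2*Q/(x + (-7 + Q*x)) = -2*Q/(-7 + x + Q*x))
(28 - 1*88)*k(13, 8) = (28 - 1*88)*(-2*13/(-7 + 8 + 13*8)) = (28 - 88)*(-2*13/(-7 + 8 + 104)) = -(-120)*13/105 = -60*(-26/105) = 104/7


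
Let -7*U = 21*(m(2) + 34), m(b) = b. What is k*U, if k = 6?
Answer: -648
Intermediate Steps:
U = -108 (U = -3*(2 + 34) = -3*36 = -⅐*756 = -108)
k*U = 6*(-108) = -648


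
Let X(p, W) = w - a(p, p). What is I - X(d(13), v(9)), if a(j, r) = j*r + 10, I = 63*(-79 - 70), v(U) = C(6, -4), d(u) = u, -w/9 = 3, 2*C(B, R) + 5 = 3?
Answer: -9181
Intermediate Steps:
C(B, R) = -1 (C(B, R) = -5/2 + (1/2)*3 = -5/2 + 3/2 = -1)
w = -27 (w = -9*3 = -27)
v(U) = -1
I = -9387 (I = 63*(-149) = -9387)
a(j, r) = 10 + j*r
X(p, W) = -37 - p**2 (X(p, W) = -27 - (10 + p*p) = -27 - (10 + p**2) = -27 + (-10 - p**2) = -37 - p**2)
I - X(d(13), v(9)) = -9387 - (-37 - 1*13**2) = -9387 - (-37 - 1*169) = -9387 - (-37 - 169) = -9387 - 1*(-206) = -9387 + 206 = -9181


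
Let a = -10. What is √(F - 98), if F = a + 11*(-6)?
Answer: I*√174 ≈ 13.191*I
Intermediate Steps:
F = -76 (F = -10 + 11*(-6) = -10 - 66 = -76)
√(F - 98) = √(-76 - 98) = √(-174) = I*√174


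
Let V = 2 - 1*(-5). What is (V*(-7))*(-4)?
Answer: 196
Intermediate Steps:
V = 7 (V = 2 + 5 = 7)
(V*(-7))*(-4) = (7*(-7))*(-4) = -49*(-4) = 196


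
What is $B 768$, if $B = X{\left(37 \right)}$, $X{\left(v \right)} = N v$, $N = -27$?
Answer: $-767232$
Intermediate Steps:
$X{\left(v \right)} = - 27 v$
$B = -999$ ($B = \left(-27\right) 37 = -999$)
$B 768 = \left(-999\right) 768 = -767232$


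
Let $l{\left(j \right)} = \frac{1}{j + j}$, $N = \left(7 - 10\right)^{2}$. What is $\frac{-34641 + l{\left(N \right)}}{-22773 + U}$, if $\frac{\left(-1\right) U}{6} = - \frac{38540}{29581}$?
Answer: $\frac{18444847997}{12121503714} \approx 1.5217$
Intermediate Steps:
$N = 9$ ($N = \left(7 - 10\right)^{2} = \left(-3\right)^{2} = 9$)
$l{\left(j \right)} = \frac{1}{2 j}$
$U = \frac{231240}{29581}$ ($U = - 6 \left(- \frac{38540}{29581}\right) = - 6 \left(\left(-38540\right) \frac{1}{29581}\right) = \left(-6\right) \left(- \frac{38540}{29581}\right) = \frac{231240}{29581} \approx 7.8172$)
$\frac{-34641 + l{\left(N \right)}}{-22773 + U} = \frac{-34641 + \frac{1}{2 \cdot 9}}{-22773 + \frac{231240}{29581}} = \frac{-34641 + \frac{1}{2} \cdot \frac{1}{9}}{- \frac{673416873}{29581}} = \left(-34641 + \frac{1}{18}\right) \left(- \frac{29581}{673416873}\right) = \left(- \frac{623537}{18}\right) \left(- \frac{29581}{673416873}\right) = \frac{18444847997}{12121503714}$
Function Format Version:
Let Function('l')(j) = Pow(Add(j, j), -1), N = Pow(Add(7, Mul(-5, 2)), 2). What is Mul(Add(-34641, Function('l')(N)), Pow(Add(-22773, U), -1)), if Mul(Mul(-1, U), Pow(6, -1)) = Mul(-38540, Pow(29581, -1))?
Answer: Rational(18444847997, 12121503714) ≈ 1.5217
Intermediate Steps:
N = 9 (N = Pow(Add(7, -10), 2) = Pow(-3, 2) = 9)
Function('l')(j) = Mul(Rational(1, 2), Pow(j, -1)) (Function('l')(j) = Pow(Mul(2, j), -1) = Mul(Rational(1, 2), Pow(j, -1)))
U = Rational(231240, 29581) (U = Mul(-6, Mul(-38540, Pow(29581, -1))) = Mul(-6, Mul(-38540, Rational(1, 29581))) = Mul(-6, Rational(-38540, 29581)) = Rational(231240, 29581) ≈ 7.8172)
Mul(Add(-34641, Function('l')(N)), Pow(Add(-22773, U), -1)) = Mul(Add(-34641, Mul(Rational(1, 2), Pow(9, -1))), Pow(Add(-22773, Rational(231240, 29581)), -1)) = Mul(Add(-34641, Mul(Rational(1, 2), Rational(1, 9))), Pow(Rational(-673416873, 29581), -1)) = Mul(Add(-34641, Rational(1, 18)), Rational(-29581, 673416873)) = Mul(Rational(-623537, 18), Rational(-29581, 673416873)) = Rational(18444847997, 12121503714)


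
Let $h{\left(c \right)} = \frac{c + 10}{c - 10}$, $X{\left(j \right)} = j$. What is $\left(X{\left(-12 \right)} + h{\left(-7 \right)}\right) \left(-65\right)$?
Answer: $\frac{13455}{17} \approx 791.47$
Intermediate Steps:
$h{\left(c \right)} = \frac{10 + c}{-10 + c}$
$\left(X{\left(-12 \right)} + h{\left(-7 \right)}\right) \left(-65\right) = \left(-12 + \frac{10 - 7}{-10 - 7}\right) \left(-65\right) = \left(-12 + \frac{1}{-17} \cdot 3\right) \left(-65\right) = \left(-12 - \frac{3}{17}\right) \left(-65\right) = \left(- \frac{207}{17}\right) \left(-65\right) = \frac{13455}{17}$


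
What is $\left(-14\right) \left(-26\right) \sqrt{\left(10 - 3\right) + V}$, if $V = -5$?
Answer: $364 \sqrt{2} \approx 514.77$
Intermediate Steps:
$\left(-14\right) \left(-26\right) \sqrt{\left(10 - 3\right) + V} = \left(-14\right) \left(-26\right) \sqrt{\left(10 - 3\right) - 5} = 364 \sqrt{7 - 5} = 364 \sqrt{2}$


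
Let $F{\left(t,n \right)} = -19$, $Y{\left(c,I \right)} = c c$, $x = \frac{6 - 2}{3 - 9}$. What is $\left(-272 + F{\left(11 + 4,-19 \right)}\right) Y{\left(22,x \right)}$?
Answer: $-140844$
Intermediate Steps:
$x = - \frac{2}{3}$ ($x = \frac{4}{-6} = 4 \left(- \frac{1}{6}\right) = - \frac{2}{3} \approx -0.66667$)
$Y{\left(c,I \right)} = c^{2}$
$\left(-272 + F{\left(11 + 4,-19 \right)}\right) Y{\left(22,x \right)} = \left(-272 - 19\right) 22^{2} = \left(-291\right) 484 = -140844$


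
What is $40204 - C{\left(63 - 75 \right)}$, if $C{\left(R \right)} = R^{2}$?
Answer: $40060$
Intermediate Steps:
$40204 - C{\left(63 - 75 \right)} = 40204 - \left(63 - 75\right)^{2} = 40204 - \left(-12\right)^{2} = 40204 - 144 = 40060$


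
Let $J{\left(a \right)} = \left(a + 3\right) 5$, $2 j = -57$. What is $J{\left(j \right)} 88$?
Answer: $-11220$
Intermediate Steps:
$j = - \frac{57}{2}$ ($j = \frac{1}{2} \left(-57\right) = - \frac{57}{2} \approx -28.5$)
$J{\left(a \right)} = 15 + 5 a$ ($J{\left(a \right)} = \left(3 + a\right) 5 = 15 + 5 a$)
$J{\left(j \right)} 88 = \left(15 + 5 \left(- \frac{57}{2}\right)\right) 88 = \left(15 - \frac{285}{2}\right) 88 = \left(- \frac{255}{2}\right) 88 = -11220$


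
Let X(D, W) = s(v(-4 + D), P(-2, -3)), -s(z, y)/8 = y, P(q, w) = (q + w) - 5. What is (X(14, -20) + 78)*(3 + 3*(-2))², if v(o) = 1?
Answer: 1422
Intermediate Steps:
P(q, w) = -5 + q + w
s(z, y) = -8*y
X(D, W) = 80 (X(D, W) = -8*(-5 - 2 - 3) = -8*(-10) = 80)
(X(14, -20) + 78)*(3 + 3*(-2))² = (80 + 78)*(3 + 3*(-2))² = 158*(3 - 6)² = 158*(-3)² = 158*9 = 1422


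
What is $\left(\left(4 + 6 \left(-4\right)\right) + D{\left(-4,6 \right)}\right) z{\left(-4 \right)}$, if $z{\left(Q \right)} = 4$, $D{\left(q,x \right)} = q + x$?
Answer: $-72$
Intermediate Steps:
$\left(\left(4 + 6 \left(-4\right)\right) + D{\left(-4,6 \right)}\right) z{\left(-4 \right)} = \left(\left(4 + 6 \left(-4\right)\right) + \left(-4 + 6\right)\right) 4 = \left(\left(4 - 24\right) + 2\right) 4 = \left(-20 + 2\right) 4 = \left(-18\right) 4 = -72$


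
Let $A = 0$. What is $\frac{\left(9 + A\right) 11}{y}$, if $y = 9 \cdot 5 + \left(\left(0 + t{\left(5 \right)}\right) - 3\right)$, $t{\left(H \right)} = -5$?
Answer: $\frac{99}{37} \approx 2.6757$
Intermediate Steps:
$y = 37$ ($y = 9 \cdot 5 + \left(\left(0 - 5\right) - 3\right) = 45 - 8 = 37$)
$\frac{\left(9 + A\right) 11}{y} = \frac{\left(9 + 0\right) 11}{37} = 9 \cdot 11 \cdot \frac{1}{37} = 99 \cdot \frac{1}{37} = \frac{99}{37}$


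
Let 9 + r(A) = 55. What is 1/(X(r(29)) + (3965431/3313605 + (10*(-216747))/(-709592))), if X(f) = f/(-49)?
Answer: 57607036179420/190821375035119 ≈ 0.30189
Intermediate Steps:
r(A) = 46 (r(A) = -9 + 55 = 46)
X(f) = -f/49 (X(f) = f*(-1/49) = -f/49)
1/(X(r(29)) + (3965431/3313605 + (10*(-216747))/(-709592))) = 1/(-1/49*46 + (3965431/3313605 + (10*(-216747))/(-709592))) = 1/(-46/49 + (3965431*(1/3313605) - 2167470*(-1/709592))) = 1/(-46/49 + (3965431/3313605 + 1083735/354796)) = 1/(-46/49 + 4997988771751/1175653799580) = 1/(190821375035119/57607036179420) = 57607036179420/190821375035119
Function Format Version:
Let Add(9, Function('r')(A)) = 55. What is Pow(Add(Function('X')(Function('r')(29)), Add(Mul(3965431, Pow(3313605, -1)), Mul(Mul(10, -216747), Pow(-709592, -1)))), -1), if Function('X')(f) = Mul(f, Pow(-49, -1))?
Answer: Rational(57607036179420, 190821375035119) ≈ 0.30189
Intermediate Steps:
Function('r')(A) = 46 (Function('r')(A) = Add(-9, 55) = 46)
Function('X')(f) = Mul(Rational(-1, 49), f) (Function('X')(f) = Mul(f, Rational(-1, 49)) = Mul(Rational(-1, 49), f))
Pow(Add(Function('X')(Function('r')(29)), Add(Mul(3965431, Pow(3313605, -1)), Mul(Mul(10, -216747), Pow(-709592, -1)))), -1) = Pow(Add(Mul(Rational(-1, 49), 46), Add(Mul(3965431, Pow(3313605, -1)), Mul(Mul(10, -216747), Pow(-709592, -1)))), -1) = Pow(Add(Rational(-46, 49), Add(Mul(3965431, Rational(1, 3313605)), Mul(-2167470, Rational(-1, 709592)))), -1) = Pow(Add(Rational(-46, 49), Add(Rational(3965431, 3313605), Rational(1083735, 354796))), -1) = Pow(Add(Rational(-46, 49), Rational(4997988771751, 1175653799580)), -1) = Pow(Rational(190821375035119, 57607036179420), -1) = Rational(57607036179420, 190821375035119)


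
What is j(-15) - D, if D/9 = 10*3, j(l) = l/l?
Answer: -269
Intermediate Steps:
j(l) = 1
D = 270 (D = 9*(10*3) = 9*30 = 270)
j(-15) - D = 1 - 1*270 = 1 - 270 = -269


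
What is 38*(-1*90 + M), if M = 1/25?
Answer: -85462/25 ≈ -3418.5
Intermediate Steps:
M = 1/25 ≈ 0.040000
38*(-1*90 + M) = 38*(-1*90 + 1/25) = 38*(-90 + 1/25) = 38*(-2249/25) = -85462/25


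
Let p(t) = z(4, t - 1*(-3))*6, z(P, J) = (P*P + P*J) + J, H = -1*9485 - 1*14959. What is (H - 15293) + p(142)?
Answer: -35291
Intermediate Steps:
H = -24444 (H = -9485 - 14959 = -24444)
z(P, J) = J + P**2 + J*P (z(P, J) = (P**2 + J*P) + J = J + P**2 + J*P)
p(t) = 186 + 30*t (p(t) = ((t - 1*(-3)) + 4**2 + (t - 1*(-3))*4)*6 = ((t + 3) + 16 + (t + 3)*4)*6 = ((3 + t) + 16 + (3 + t)*4)*6 = ((3 + t) + 16 + (12 + 4*t))*6 = (31 + 5*t)*6 = 186 + 30*t)
(H - 15293) + p(142) = (-24444 - 15293) + (186 + 30*142) = -39737 + (186 + 4260) = -39737 + 4446 = -35291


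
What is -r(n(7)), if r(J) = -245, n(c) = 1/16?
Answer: 245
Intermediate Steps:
n(c) = 1/16
-r(n(7)) = -1*(-245) = 245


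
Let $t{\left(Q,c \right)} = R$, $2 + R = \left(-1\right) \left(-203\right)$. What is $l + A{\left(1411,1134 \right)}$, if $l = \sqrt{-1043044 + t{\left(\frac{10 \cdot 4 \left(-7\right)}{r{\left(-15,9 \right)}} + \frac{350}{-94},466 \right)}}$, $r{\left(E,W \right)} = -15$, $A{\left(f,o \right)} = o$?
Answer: $1134 + i \sqrt{1042843} \approx 1134.0 + 1021.2 i$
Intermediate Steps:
$R = 201$ ($R = -2 - -203 = -2 + 203 = 201$)
$t{\left(Q,c \right)} = 201$
$l = i \sqrt{1042843}$ ($l = \sqrt{-1043044 + 201} = \sqrt{-1042843} = i \sqrt{1042843} \approx 1021.2 i$)
$l + A{\left(1411,1134 \right)} = i \sqrt{1042843} + 1134 = 1134 + i \sqrt{1042843}$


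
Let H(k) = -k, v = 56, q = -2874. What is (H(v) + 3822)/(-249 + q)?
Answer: -3766/3123 ≈ -1.2059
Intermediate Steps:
(H(v) + 3822)/(-249 + q) = (-1*56 + 3822)/(-249 - 2874) = (-56 + 3822)/(-3123) = 3766*(-1/3123) = -3766/3123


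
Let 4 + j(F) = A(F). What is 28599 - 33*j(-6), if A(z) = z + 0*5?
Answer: 28929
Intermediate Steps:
A(z) = z (A(z) = z + 0 = z)
j(F) = -4 + F
28599 - 33*j(-6) = 28599 - 33*(-4 - 6) = 28599 - 33*(-10) = 28599 - 1*(-330) = 28599 + 330 = 28929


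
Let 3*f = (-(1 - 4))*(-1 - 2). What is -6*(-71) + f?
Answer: 423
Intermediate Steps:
f = -3 (f = ((-(1 - 4))*(-1 - 2))/3 = (-1*(-3)*(-3))/3 = (3*(-3))/3 = (⅓)*(-9) = -3)
-6*(-71) + f = -6*(-71) - 3 = 426 - 3 = 423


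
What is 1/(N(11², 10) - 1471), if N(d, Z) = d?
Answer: -1/1350 ≈ -0.00074074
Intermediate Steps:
1/(N(11², 10) - 1471) = 1/(11² - 1471) = 1/(121 - 1471) = 1/(-1350) = -1/1350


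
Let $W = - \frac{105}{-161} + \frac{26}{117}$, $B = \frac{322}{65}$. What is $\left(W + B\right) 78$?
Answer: $\frac{156838}{345} \approx 454.6$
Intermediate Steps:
$B = \frac{322}{65}$ ($B = 322 \cdot \frac{1}{65} = \frac{322}{65} \approx 4.9538$)
$W = \frac{181}{207}$ ($W = \left(-105\right) \left(- \frac{1}{161}\right) + 26 \cdot \frac{1}{117} = \frac{15}{23} + \frac{2}{9} = \frac{181}{207} \approx 0.8744$)
$\left(W + B\right) 78 = \left(\frac{181}{207} + \frac{322}{65}\right) 78 = \frac{78419}{13455} \cdot 78 = \frac{156838}{345}$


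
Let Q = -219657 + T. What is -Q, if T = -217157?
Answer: 436814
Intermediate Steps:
Q = -436814 (Q = -219657 - 217157 = -436814)
-Q = -1*(-436814) = 436814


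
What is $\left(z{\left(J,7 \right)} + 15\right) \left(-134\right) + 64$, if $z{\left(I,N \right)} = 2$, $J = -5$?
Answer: $-2214$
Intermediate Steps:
$\left(z{\left(J,7 \right)} + 15\right) \left(-134\right) + 64 = \left(2 + 15\right) \left(-134\right) + 64 = 17 \left(-134\right) + 64 = -2278 + 64 = -2214$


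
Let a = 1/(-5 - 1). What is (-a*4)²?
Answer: 4/9 ≈ 0.44444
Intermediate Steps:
a = -⅙ (a = 1/(-6) = -⅙ ≈ -0.16667)
(-a*4)² = (-1*(-⅙)*4)² = ((⅙)*4)² = (⅔)² = 4/9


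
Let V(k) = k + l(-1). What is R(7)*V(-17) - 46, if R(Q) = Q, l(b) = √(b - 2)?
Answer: -165 + 7*I*√3 ≈ -165.0 + 12.124*I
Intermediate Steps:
l(b) = √(-2 + b)
V(k) = k + I*√3 (V(k) = k + √(-2 - 1) = k + √(-3) = k + I*√3)
R(7)*V(-17) - 46 = 7*(-17 + I*√3) - 46 = (-119 + 7*I*√3) - 46 = -165 + 7*I*√3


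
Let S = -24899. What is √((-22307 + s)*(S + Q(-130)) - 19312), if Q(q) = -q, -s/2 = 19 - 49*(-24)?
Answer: √611700681 ≈ 24733.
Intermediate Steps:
s = -2390 (s = -2*(19 - 49*(-24)) = -2*(19 + 1176) = -2*1195 = -2390)
√((-22307 + s)*(S + Q(-130)) - 19312) = √((-22307 - 2390)*(-24899 - 1*(-130)) - 19312) = √(-24697*(-24899 + 130) - 19312) = √(-24697*(-24769) - 19312) = √(611719993 - 19312) = √611700681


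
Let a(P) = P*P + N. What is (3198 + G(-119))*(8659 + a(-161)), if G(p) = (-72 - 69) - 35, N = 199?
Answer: 105102138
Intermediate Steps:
a(P) = 199 + P**2 (a(P) = P*P + 199 = P**2 + 199 = 199 + P**2)
G(p) = -176 (G(p) = -141 - 35 = -176)
(3198 + G(-119))*(8659 + a(-161)) = (3198 - 176)*(8659 + (199 + (-161)**2)) = 3022*(8659 + (199 + 25921)) = 3022*(8659 + 26120) = 3022*34779 = 105102138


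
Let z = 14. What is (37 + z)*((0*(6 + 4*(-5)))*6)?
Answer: 0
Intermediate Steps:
(37 + z)*((0*(6 + 4*(-5)))*6) = (37 + 14)*((0*(6 + 4*(-5)))*6) = 51*((0*(6 - 20))*6) = 51*((0*(-14))*6) = 51*(0*6) = 51*0 = 0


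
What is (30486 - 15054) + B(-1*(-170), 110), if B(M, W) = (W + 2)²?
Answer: 27976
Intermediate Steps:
B(M, W) = (2 + W)²
(30486 - 15054) + B(-1*(-170), 110) = (30486 - 15054) + (2 + 110)² = 15432 + 112² = 15432 + 12544 = 27976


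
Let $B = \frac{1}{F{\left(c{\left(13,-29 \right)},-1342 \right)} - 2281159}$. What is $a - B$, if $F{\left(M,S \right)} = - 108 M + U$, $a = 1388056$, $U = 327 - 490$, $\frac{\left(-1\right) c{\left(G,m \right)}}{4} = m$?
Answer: $\frac{3183992255601}{2293850} \approx 1.3881 \cdot 10^{6}$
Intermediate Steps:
$c{\left(G,m \right)} = - 4 m$
$U = -163$
$F{\left(M,S \right)} = -163 - 108 M$ ($F{\left(M,S \right)} = - 108 M - 163 = -163 - 108 M$)
$B = - \frac{1}{2293850}$ ($B = \frac{1}{\left(-163 - 108 \left(\left(-4\right) \left(-29\right)\right)\right) - 2281159} = \frac{1}{\left(-163 - 12528\right) - 2281159} = \frac{1}{-12691 - 2281159} = \frac{1}{-2293850} = - \frac{1}{2293850} \approx -4.3595 \cdot 10^{-7}$)
$a - B = 1388056 - - \frac{1}{2293850} = 1388056 + \frac{1}{2293850} = \frac{3183992255601}{2293850}$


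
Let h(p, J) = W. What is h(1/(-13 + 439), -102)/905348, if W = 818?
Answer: 409/452674 ≈ 0.00090352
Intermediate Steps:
h(p, J) = 818
h(1/(-13 + 439), -102)/905348 = 818/905348 = 818*(1/905348) = 409/452674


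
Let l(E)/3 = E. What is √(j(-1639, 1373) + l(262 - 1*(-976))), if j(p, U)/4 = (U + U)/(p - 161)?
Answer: √834277/15 ≈ 60.893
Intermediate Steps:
l(E) = 3*E
j(p, U) = 8*U/(-161 + p) (j(p, U) = 4*((U + U)/(p - 161)) = 4*((2*U)/(-161 + p)) = 4*(2*U/(-161 + p)) = 8*U/(-161 + p))
√(j(-1639, 1373) + l(262 - 1*(-976))) = √(8*1373/(-161 - 1639) + 3*(262 - 1*(-976))) = √(8*1373/(-1800) + 3*(262 + 976)) = √(8*1373*(-1/1800) + 3*1238) = √(-1373/225 + 3714) = √(834277/225) = √834277/15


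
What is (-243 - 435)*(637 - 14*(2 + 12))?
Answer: -298998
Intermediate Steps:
(-243 - 435)*(637 - 14*(2 + 12)) = -678*(637 - 14*14) = -678*(637 - 1*196) = -678*(637 - 196) = -678*441 = -298998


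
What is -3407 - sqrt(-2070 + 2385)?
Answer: -3407 - 3*sqrt(35) ≈ -3424.8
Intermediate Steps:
-3407 - sqrt(-2070 + 2385) = -3407 - sqrt(315) = -3407 - 3*sqrt(35)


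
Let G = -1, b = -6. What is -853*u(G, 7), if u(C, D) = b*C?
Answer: -5118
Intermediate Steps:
u(C, D) = -6*C
-853*u(G, 7) = -(-5118)*(-1) = -853*6 = -5118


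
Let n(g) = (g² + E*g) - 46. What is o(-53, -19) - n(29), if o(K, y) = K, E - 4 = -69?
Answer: 1037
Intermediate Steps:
E = -65 (E = 4 - 69 = -65)
n(g) = -46 + g² - 65*g (n(g) = (g² - 65*g) - 46 = -46 + g² - 65*g)
o(-53, -19) - n(29) = -53 - (-46 + 29² - 65*29) = -53 - (-46 + 841 - 1885) = -53 - 1*(-1090) = -53 + 1090 = 1037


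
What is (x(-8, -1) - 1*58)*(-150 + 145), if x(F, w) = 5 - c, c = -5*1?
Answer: 240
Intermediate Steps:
c = -5
x(F, w) = 10 (x(F, w) = 5 - 1*(-5) = 5 + 5 = 10)
(x(-8, -1) - 1*58)*(-150 + 145) = (10 - 1*58)*(-150 + 145) = (10 - 58)*(-5) = -48*(-5) = 240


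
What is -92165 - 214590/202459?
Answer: -18659848325/202459 ≈ -92166.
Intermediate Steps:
-92165 - 214590/202459 = -18659848325/202459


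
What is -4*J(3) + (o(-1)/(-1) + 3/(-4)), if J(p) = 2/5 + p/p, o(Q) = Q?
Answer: -107/20 ≈ -5.3500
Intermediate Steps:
J(p) = 7/5 (J(p) = 2*(1/5) + 1 = 2/5 + 1 = 7/5)
-4*J(3) + (o(-1)/(-1) + 3/(-4)) = -4*7/5 + (-1/(-1) + 3/(-4)) = -28/5 + (-1*(-1) + 3*(-1/4)) = -28/5 + (1 - 3/4) = -28/5 + 1/4 = -107/20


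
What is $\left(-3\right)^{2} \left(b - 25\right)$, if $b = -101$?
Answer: $-1134$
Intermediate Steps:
$\left(-3\right)^{2} \left(b - 25\right) = \left(-3\right)^{2} \left(-101 - 25\right) = 9 \left(-126\right) = -1134$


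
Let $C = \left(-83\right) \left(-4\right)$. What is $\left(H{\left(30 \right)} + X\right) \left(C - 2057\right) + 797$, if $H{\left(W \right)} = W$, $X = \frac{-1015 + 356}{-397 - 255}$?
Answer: $- \frac{34358131}{652} \approx -52697.0$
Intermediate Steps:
$C = 332$
$X = \frac{659}{652}$ ($X = - \frac{659}{-652} = \left(-659\right) \left(- \frac{1}{652}\right) = \frac{659}{652} \approx 1.0107$)
$\left(H{\left(30 \right)} + X\right) \left(C - 2057\right) + 797 = \left(30 + \frac{659}{652}\right) \left(332 - 2057\right) + 797 = \frac{20219}{652} \left(-1725\right) + 797 = - \frac{34877775}{652} + 797 = - \frac{34358131}{652}$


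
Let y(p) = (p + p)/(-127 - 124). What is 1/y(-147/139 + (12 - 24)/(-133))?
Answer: 4640237/35766 ≈ 129.74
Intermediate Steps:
y(p) = -2*p/251 (y(p) = (2*p)/(-251) = (2*p)*(-1/251) = -2*p/251)
1/y(-147/139 + (12 - 24)/(-133)) = 1/(-2*(-147/139 + (12 - 24)/(-133))/251) = 1/(-2*(-147*1/139 - 12*(-1/133))/251) = 1/(-2*(-147/139 + 12/133)/251) = 1/(-2/251*(-17883/18487)) = 1/(35766/4640237) = 4640237/35766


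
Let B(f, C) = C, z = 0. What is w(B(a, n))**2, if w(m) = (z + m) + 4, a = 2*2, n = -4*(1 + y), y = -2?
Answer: 64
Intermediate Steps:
n = 4 (n = -4*(1 - 2) = -4*(-1) = 4)
a = 4
w(m) = 4 + m (w(m) = (0 + m) + 4 = m + 4 = 4 + m)
w(B(a, n))**2 = (4 + 4)**2 = 8**2 = 64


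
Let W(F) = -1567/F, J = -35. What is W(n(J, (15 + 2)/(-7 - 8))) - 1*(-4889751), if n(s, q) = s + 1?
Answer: 166253101/34 ≈ 4.8898e+6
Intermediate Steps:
n(s, q) = 1 + s
W(n(J, (15 + 2)/(-7 - 8))) - 1*(-4889751) = -1567/(1 - 35) - 1*(-4889751) = -1567/(-34) + 4889751 = -1567*(-1/34) + 4889751 = 1567/34 + 4889751 = 166253101/34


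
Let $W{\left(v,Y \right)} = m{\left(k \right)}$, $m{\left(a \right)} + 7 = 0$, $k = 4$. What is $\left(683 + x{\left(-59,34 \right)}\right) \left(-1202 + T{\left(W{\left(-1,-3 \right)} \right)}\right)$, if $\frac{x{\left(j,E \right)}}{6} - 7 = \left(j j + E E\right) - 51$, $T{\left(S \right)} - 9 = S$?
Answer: $-33889200$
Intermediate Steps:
$m{\left(a \right)} = -7$ ($m{\left(a \right)} = -7 + 0 = -7$)
$W{\left(v,Y \right)} = -7$
$T{\left(S \right)} = 9 + S$
$x{\left(j,E \right)} = -264 + 6 E^{2} + 6 j^{2}$ ($x{\left(j,E \right)} = 42 + 6 \left(\left(j j + E E\right) - 51\right) = 42 + 6 \left(\left(j^{2} + E^{2}\right) - 51\right) = 42 + 6 \left(\left(E^{2} + j^{2}\right) - 51\right) = 42 + 6 \left(-51 + E^{2} + j^{2}\right) = 42 + \left(-306 + 6 E^{2} + 6 j^{2}\right) = -264 + 6 E^{2} + 6 j^{2}$)
$\left(683 + x{\left(-59,34 \right)}\right) \left(-1202 + T{\left(W{\left(-1,-3 \right)} \right)}\right) = \left(683 + \left(-264 + 6 \cdot 34^{2} + 6 \left(-59\right)^{2}\right)\right) \left(-1202 + \left(9 - 7\right)\right) = \left(683 + \left(-264 + 6 \cdot 1156 + 6 \cdot 3481\right)\right) \left(-1202 + 2\right) = \left(683 + \left(-264 + 6936 + 20886\right)\right) \left(-1200\right) = \left(683 + 27558\right) \left(-1200\right) = 28241 \left(-1200\right) = -33889200$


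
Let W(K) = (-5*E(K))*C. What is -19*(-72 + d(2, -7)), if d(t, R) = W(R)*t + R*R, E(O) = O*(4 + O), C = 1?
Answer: 4427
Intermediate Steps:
W(K) = -5*K*(4 + K) (W(K) = -5*K*(4 + K)*1 = -5*K*(4 + K))
d(t, R) = R² - 5*R*t*(4 + R) (d(t, R) = (-5*R*(4 + R))*t + R*R = -5*R*t*(4 + R) + R² = R² - 5*R*t*(4 + R))
-19*(-72 + d(2, -7)) = -19*(-72 - 7*(-7 - 5*2*(4 - 7))) = -19*(-72 - 7*(-7 - 5*2*(-3))) = -19*(-72 - 7*(-7 + 30)) = -19*(-72 - 7*23) = -19*(-72 - 161) = -19*(-233) = 4427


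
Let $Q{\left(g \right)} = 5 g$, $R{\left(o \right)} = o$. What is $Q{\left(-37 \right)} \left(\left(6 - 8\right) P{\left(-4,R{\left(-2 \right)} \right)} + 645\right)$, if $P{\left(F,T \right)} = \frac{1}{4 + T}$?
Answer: $-119140$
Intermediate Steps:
$Q{\left(-37 \right)} \left(\left(6 - 8\right) P{\left(-4,R{\left(-2 \right)} \right)} + 645\right) = 5 \left(-37\right) \left(\frac{6 - 8}{4 - 2} + 645\right) = - 185 \left(- \frac{2}{2} + 645\right) = - 185 \left(\left(-2\right) \frac{1}{2} + 645\right) = - 185 \left(-1 + 645\right) = \left(-185\right) 644 = -119140$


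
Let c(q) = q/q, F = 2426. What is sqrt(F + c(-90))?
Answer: sqrt(2427) ≈ 49.265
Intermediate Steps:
c(q) = 1
sqrt(F + c(-90)) = sqrt(2426 + 1) = sqrt(2427)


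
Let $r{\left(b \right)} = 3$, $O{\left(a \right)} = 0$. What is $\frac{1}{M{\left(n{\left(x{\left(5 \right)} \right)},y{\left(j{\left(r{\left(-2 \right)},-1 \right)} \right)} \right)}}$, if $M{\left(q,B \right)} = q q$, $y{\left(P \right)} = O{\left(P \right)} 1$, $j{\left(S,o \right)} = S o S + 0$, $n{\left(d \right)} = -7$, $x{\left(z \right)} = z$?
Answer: $\frac{1}{49} \approx 0.020408$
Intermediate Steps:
$j{\left(S,o \right)} = o S^{2}$ ($j{\left(S,o \right)} = o S^{2} + 0 = o S^{2}$)
$y{\left(P \right)} = 0$ ($y{\left(P \right)} = 0 \cdot 1 = 0$)
$M{\left(q,B \right)} = q^{2}$
$\frac{1}{M{\left(n{\left(x{\left(5 \right)} \right)},y{\left(j{\left(r{\left(-2 \right)},-1 \right)} \right)} \right)}} = \frac{1}{\left(-7\right)^{2}} = \frac{1}{49}$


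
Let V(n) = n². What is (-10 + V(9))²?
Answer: 5041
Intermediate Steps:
(-10 + V(9))² = (-10 + 9²)² = (-10 + 81)² = 71² = 5041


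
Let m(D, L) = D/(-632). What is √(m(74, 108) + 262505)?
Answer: √6553171897/158 ≈ 512.35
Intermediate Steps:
m(D, L) = -D/632 (m(D, L) = D*(-1/632) = -D/632)
√(m(74, 108) + 262505) = √(-1/632*74 + 262505) = √(-37/316 + 262505) = √(82951543/316) = √6553171897/158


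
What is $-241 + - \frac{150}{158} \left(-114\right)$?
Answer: $- \frac{10489}{79} \approx -132.77$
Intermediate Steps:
$-241 + - \frac{150}{158} \left(-114\right) = -241 + \left(-150\right) \frac{1}{158} \left(-114\right) = -241 - - \frac{8550}{79} = -241 + \frac{8550}{79} = - \frac{10489}{79}$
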